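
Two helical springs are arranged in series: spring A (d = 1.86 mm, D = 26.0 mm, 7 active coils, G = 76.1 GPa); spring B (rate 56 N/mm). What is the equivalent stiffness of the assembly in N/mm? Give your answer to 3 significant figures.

0.910 N/mm

k_A = Gd⁴/(8D³N_a) = (76.1×10³)(1.86⁴)/(8·26.0³·7) = 0.9254 N/mm
Series: 1/k_eq = 1/0.9254 + 1/56 = 1.0985; k_eq = 0.91035 N/mm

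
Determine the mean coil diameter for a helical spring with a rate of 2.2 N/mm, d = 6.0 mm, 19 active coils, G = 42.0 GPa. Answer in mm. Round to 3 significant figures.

54.6 mm

D = (Gd⁴/(8N_a·k))^(1/3) = (42.0×10³·6.0⁴/(8·19·2.2))^(1/3)
  = (162775)^(1/3) = 54.6004 mm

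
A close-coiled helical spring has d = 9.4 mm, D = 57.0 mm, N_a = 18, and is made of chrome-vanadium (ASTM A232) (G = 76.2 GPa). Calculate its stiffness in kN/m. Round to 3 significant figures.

k = Gd⁴/(8D³N_a) = (76.2×10³ × 9.4⁴) / (8 × 57.0³ × 18)
  = 5.94931e+08 / 2.66678e+07 = 22.309 N/mm

22.3 kN/m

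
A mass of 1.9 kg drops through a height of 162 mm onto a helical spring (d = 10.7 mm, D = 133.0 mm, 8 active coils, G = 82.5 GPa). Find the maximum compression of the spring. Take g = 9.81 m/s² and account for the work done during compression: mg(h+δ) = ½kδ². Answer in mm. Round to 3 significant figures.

k = Gd⁴/(8D³N_a) = (82.5×10³)(10.7⁴)/(8·133.0³·8) = 7.1821 N/mm
W = mg = 1.9 × 9.81 = 18.639 N
½kδ² − Wδ − Wh = 0 → δ = (W + √(W² + 2kWh))/k
δ = (18.639 + √(347.41 + 43373.2))/7.1821 = (18.639 + 209.09)/7.1821 = 31.708 mm

31.7 mm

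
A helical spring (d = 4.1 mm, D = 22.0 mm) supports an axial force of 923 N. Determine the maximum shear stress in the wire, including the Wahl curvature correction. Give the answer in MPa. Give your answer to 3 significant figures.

965 MPa

Spring index C = D/d = 22.0/4.1 = 5.3659
K_W = (4C−1)/(4C−4) + 0.615/C = 20.463/17.463 + 0.1146 = 1.2864
τ₀ = 8FD/(πd³) = 8·923·22.0/(π·4.1³) = 162448/216.52 = 750.26 MPa
τ_max = K·τ₀ = 1.2864 × 750.26 = 965.14 MPa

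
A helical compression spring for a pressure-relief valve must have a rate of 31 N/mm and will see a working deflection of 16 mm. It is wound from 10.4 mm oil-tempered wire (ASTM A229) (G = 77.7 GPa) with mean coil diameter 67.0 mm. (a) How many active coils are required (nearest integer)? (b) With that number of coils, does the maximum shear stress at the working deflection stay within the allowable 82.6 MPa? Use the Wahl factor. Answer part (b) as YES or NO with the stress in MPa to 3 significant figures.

(a) 12 coils; (b) NO, τ_max = 94.2 MPa

N_a = Gd⁴/(8D³k) = (77.7×10³)(10.4⁴)/(8·67.0³·31) = 12.19 → N_a = 12
Actual rate k = Gd⁴/(8D³·12) = 31.482 N/mm
Working load F = kδ = 31.482·16 = 503.71 N
C = 67.0/10.4 = 6.4423; K_W = (4C−1)/(4C−4)+0.615/C = 1.2333
τ_max = K_W·8FD/(πd³) = 1.2333·76.4 = 94.222 MPa
τ_max > 82.6 MPa → exceeds allowable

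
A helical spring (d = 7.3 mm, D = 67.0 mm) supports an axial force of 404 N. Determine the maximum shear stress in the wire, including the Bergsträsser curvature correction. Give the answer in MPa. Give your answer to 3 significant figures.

203 MPa

Spring index C = D/d = 67.0/7.3 = 9.1781
K_B = (4C+2)/(4C−3) = 38.712/33.712 = 1.1483
τ₀ = 8FD/(πd³) = 8·404·67.0/(π·7.3³) = 216544/1222.1 = 177.19 MPa
τ_max = K·τ₀ = 1.1483 × 177.19 = 203.46 MPa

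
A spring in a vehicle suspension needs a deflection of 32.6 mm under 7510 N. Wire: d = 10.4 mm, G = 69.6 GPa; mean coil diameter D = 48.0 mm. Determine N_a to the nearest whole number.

4

Required rate k = F/δ = 7510/32.6 = 230.37 N/mm
N_a = Gd⁴/(8D³k) = (69.6×10³ × 10.4⁴)/(8 × 48.0³ × 230.37)
    = 8.14222e+08 / 2.03815e+08 = 3.995 → 4 coils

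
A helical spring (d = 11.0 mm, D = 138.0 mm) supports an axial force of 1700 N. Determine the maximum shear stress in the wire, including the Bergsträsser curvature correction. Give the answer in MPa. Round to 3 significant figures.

Spring index C = D/d = 138.0/11.0 = 12.5455
K_B = (4C+2)/(4C−3) = 52.182/47.182 = 1.1060
τ₀ = 8FD/(πd³) = 8·1700·138.0/(π·11.0³) = 1.8768e+06/4181.5 = 448.84 MPa
τ_max = K·τ₀ = 1.1060 × 448.84 = 496.4 MPa

496 MPa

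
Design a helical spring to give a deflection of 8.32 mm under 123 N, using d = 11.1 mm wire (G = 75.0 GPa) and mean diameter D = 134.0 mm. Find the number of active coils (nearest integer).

4

Required rate k = F/δ = 123/8.32 = 14.784 N/mm
N_a = Gd⁴/(8D³k) = (75.0×10³ × 11.1⁴)/(8 × 134.0³ × 14.784)
    = 1.13855e+09 / 2.84568e+08 = 4.001 → 4 coils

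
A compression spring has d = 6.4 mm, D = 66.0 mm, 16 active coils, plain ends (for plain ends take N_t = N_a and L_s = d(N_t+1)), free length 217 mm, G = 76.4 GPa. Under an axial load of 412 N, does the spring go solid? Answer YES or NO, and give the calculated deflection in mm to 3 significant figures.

YES, δ = 118 mm

k = Gd⁴/(8D³N_a) = (76.4×10³)(6.4⁴)/(8·66.0³·16) = 3.4831 N/mm
N_t = 16; L_s = 6.4·17 = 108.8 mm; δ_solid = L₀ − L_s = 217 − 108.8 = 108.2 mm
δ = F/k = 412/3.4831 = 118.28 mm
δ ≥ δ_solid → spring goes solid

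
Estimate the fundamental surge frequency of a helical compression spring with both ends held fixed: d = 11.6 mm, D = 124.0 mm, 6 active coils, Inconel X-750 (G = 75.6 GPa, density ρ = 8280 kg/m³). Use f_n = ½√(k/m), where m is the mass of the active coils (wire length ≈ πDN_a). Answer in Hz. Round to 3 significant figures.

42.8 Hz

k = Gd⁴/(8D³N_a) = (75.6×10³)(11.6⁴)/(8·124.0³·6) = 14.957 N/mm = 14957 N/m
Wire length L = πDN_a = π·124.0·6 = 2337.3 mm
m = ρ·(πd²/4)·L = 8280 × 105.68×10⁻⁶ m² × 2.3373 m = 2.0453 kg
f_n = ½√(k/m) = 0.5·√(14957/2.0453) = 0.5·√(7312.9) = 42.758 Hz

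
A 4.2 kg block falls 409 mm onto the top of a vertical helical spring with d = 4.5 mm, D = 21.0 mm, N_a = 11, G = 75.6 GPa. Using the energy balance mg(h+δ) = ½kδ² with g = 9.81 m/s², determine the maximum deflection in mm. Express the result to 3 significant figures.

30.9 mm

k = Gd⁴/(8D³N_a) = (75.6×10³)(4.5⁴)/(8·21.0³·11) = 38.039 N/mm
W = mg = 4.2 × 9.81 = 41.202 N
½kδ² − Wδ − Wh = 0 → δ = (W + √(W² + 2kWh))/k
δ = (41.202 + √(1697.6 + 1.28204e+06))/38.039 = (41.202 + 1133)/38.039 = 30.869 mm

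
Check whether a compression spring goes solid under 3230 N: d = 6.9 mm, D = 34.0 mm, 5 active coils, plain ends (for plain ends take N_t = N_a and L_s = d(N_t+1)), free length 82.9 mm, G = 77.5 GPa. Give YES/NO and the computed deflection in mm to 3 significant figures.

NO, δ = 28.9 mm

k = Gd⁴/(8D³N_a) = (77.5×10³)(6.9⁴)/(8·34.0³·5) = 111.74 N/mm
N_t = 5; L_s = 6.9·6 = 41.4 mm; δ_solid = L₀ − L_s = 82.9 − 41.4 = 41.5 mm
δ = F/k = 3230/111.74 = 28.907 mm
δ < δ_solid → spring does not go solid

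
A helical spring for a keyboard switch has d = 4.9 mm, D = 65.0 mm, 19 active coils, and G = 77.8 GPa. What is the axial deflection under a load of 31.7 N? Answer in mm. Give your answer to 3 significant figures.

k = Gd⁴/(8D³N_a) = (77.8×10³)(4.9⁴)/(8·65.0³·19) = 1.0744 N/mm
δ = F/k = 31.7 / 1.0744 = 29.504 mm

29.5 mm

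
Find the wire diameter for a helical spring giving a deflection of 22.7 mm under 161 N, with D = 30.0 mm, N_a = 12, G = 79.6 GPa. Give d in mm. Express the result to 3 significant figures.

Required rate k = F/δ = 161/22.7 = 7.0925 N/mm
d = (8D³N_a·k / G)^(1/4) = (8·30.0³·12·7.0925 / (79.6×10³))^0.25
  = (230.95)^0.25 = 3.8983 mm

3.90 mm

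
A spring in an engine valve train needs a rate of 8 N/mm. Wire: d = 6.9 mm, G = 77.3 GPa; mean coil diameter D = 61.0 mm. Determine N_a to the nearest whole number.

N_a = Gd⁴/(8D³k) = (77.3×10³ × 6.9⁴)/(8 × 61.0³ × 8)
    = 1.75217e+08 / 1.45268e+07 = 12.06 → 12 coils

12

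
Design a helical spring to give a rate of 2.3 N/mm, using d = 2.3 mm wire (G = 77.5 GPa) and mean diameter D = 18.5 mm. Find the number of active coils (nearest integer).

N_a = Gd⁴/(8D³k) = (77.5×10³ × 2.3⁴)/(8 × 18.5³ × 2.3)
    = 2.16877e+06 / 116502 = 18.62 → 19 coils

19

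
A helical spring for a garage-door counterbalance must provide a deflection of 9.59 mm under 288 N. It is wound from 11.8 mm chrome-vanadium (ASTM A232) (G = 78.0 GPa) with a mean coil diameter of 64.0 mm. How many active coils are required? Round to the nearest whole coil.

24

Required rate k = F/δ = 288/9.59 = 30.031 N/mm
N_a = Gd⁴/(8D³k) = (78.0×10³ × 11.8⁴)/(8 × 64.0³ × 30.031)
    = 1.51225e+09 / 6.29802e+07 = 24.01 → 24 coils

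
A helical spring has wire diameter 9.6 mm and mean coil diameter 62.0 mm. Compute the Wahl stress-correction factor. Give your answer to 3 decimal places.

C = D/d = 62.0/9.6 = 6.4583
K_W = (4C−1)/(4C−4) + 0.615/C = 24.833/21.833 + 0.0952 = 1.2326

1.233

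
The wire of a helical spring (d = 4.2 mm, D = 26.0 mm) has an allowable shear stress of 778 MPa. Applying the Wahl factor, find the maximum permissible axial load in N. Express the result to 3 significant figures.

700 N

C = D/d = 26.0/4.2 = 6.1905
K_W = (4C−1)/(4C−4) + 0.615/C = 23.762/20.762 + 0.0993 = 1.2438
τ_max = K·8FD/(πd³) → F_max = τ_allow·πd³/(8DK)
F_max = 778·π·4.2³/(8·26.0·1.2438) = 1.8108e+05/258.72 = 699.92 N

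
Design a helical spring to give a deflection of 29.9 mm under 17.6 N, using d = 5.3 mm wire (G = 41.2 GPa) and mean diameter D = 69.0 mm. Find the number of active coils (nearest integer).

Required rate k = F/δ = 17.6/29.9 = 0.58863 N/mm
N_a = Gd⁴/(8D³k) = (41.2×10³ × 5.3⁴)/(8 × 69.0³ × 0.58863)
    = 3.25088e+07 / 1.54696e+06 = 21.01 → 21 coils

21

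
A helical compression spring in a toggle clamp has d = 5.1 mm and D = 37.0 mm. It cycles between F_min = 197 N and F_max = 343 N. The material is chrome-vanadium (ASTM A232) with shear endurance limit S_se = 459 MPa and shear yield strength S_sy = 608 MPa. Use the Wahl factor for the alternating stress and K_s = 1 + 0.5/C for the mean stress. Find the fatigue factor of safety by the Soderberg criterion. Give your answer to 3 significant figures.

2.11

C = D/d = 37.0/5.1 = 7.2549; K_W = (4C−1)/(4C−4)+0.615/C = 1.2047; K_s = 1+0.5/C = 1.0689
F_a = (F_max−F_min)/2 = 73 N; F_m = (F_max+F_min)/2 = 270 N
τ_a = K_W·8F_aD/(πd³) = 1.2047 × 51.851 = 62.463 MPa
τ_m = K_s·8F_mD/(πd³) = 1.0689 × 191.78 = 204.99 MPa
Soderberg: 1/n_f = τ_a/S_se + τ_m/S_sy = 62.463/459 + 204.99/608 = 0.13609 + 0.33716 = 0.47325
n_f = 1/0.47325 = 2.113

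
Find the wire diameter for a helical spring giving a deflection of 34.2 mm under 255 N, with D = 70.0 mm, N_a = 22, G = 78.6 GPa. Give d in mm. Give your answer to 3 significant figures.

Required rate k = F/δ = 255/34.2 = 7.4561 N/mm
d = (8D³N_a·k / G)^(1/4) = (8·70.0³·22·7.4561 / (78.6×10³))^0.25
  = (5726.6)^0.25 = 8.6991 mm

8.70 mm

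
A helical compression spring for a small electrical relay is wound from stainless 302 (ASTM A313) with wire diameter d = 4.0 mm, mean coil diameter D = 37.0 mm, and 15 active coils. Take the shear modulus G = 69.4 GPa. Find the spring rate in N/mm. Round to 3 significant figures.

2.92 N/mm

k = Gd⁴/(8D³N_a) = (69.4×10³ × 4.0⁴) / (8 × 37.0³ × 15)
  = 1.77664e+07 / 6.07836e+06 = 2.9229 N/mm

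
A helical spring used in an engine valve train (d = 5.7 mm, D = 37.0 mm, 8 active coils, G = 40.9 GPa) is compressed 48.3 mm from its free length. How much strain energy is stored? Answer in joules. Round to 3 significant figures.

k = Gd⁴/(8D³N_a) = (40.9×10³)(5.7⁴)/(8·37.0³·8) = 13.318 N/mm
U = ½kδ² = 0.5 × 13.318 × 48.3² = 15535 N·mm = 15.535 J

15.5 J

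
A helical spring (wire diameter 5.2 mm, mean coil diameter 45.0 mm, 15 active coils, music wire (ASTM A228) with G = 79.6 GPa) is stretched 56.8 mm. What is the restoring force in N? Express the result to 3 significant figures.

302 N

k = Gd⁴/(8D³N_a) = (79.6×10³)(5.2⁴)/(8·45.0³·15) = 5.3224 N/mm
F = k·δ = 5.3224 × 56.8 = 302.31 N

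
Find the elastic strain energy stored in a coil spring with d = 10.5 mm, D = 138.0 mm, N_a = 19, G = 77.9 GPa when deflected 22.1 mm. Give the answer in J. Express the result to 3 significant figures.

k = Gd⁴/(8D³N_a) = (77.9×10³)(10.5⁴)/(8·138.0³·19) = 2.3704 N/mm
U = ½kδ² = 0.5 × 2.3704 × 22.1² = 578.85 N·mm = 0.57885 J

0.579 J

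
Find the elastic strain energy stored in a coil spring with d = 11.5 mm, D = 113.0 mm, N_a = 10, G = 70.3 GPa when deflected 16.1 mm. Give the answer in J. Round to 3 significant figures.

k = Gd⁴/(8D³N_a) = (70.3×10³)(11.5⁴)/(8·113.0³·10) = 10.652 N/mm
U = ½kδ² = 0.5 × 10.652 × 16.1² = 1380.5 N·mm = 1.3805 J

1.38 J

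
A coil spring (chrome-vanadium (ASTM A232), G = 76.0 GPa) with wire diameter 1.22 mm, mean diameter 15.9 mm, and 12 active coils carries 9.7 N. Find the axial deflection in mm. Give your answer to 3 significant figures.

k = Gd⁴/(8D³N_a) = (76.0×10³)(1.22⁴)/(8·15.9³·12) = 0.43631 N/mm
δ = F/k = 9.7 / 0.43631 = 22.232 mm

22.2 mm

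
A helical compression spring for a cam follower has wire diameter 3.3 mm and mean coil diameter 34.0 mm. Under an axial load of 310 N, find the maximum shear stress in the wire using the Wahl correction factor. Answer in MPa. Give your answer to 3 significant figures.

852 MPa

Spring index C = D/d = 34.0/3.3 = 10.3030
K_W = (4C−1)/(4C−4) + 0.615/C = 40.212/37.212 + 0.0597 = 1.1403
τ₀ = 8FD/(πd³) = 8·310·34.0/(π·3.3³) = 84320/112.9 = 746.86 MPa
τ_max = K·τ₀ = 1.1403 × 746.86 = 851.65 MPa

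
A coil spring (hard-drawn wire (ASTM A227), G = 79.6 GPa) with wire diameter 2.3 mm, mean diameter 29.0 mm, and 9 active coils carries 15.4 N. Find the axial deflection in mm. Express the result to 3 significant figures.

k = Gd⁴/(8D³N_a) = (79.6×10³)(2.3⁴)/(8·29.0³·9) = 1.2685 N/mm
δ = F/k = 15.4 / 1.2685 = 12.14 mm

12.1 mm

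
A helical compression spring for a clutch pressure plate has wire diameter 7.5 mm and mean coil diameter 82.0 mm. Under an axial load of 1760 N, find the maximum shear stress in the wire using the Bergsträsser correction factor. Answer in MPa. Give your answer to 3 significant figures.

Spring index C = D/d = 82.0/7.5 = 10.9333
K_B = (4C+2)/(4C−3) = 45.733/40.733 = 1.1227
τ₀ = 8FD/(πd³) = 8·1760·82.0/(π·7.5³) = 1.15456e+06/1325.4 = 871.13 MPa
τ_max = K·τ₀ = 1.1227 × 871.13 = 978.06 MPa

978 MPa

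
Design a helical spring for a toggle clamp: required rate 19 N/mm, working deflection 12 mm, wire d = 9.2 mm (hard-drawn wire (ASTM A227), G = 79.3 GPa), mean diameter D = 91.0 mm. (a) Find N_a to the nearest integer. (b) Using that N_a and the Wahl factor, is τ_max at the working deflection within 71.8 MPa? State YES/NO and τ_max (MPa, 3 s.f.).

N_a = Gd⁴/(8D³k) = (79.3×10³)(9.2⁴)/(8·91.0³·19) = 4.96 → N_a = 5
Actual rate k = Gd⁴/(8D³·5) = 18.847 N/mm
Working load F = kδ = 18.847·12 = 226.16 N
C = 91.0/9.2 = 9.8913; K_W = (4C−1)/(4C−4)+0.615/C = 1.1465
τ_max = K_W·8FD/(πd³) = 1.1465·67.304 = 77.166 MPa
τ_max > 71.8 MPa → exceeds allowable

(a) 5 coils; (b) NO, τ_max = 77.2 MPa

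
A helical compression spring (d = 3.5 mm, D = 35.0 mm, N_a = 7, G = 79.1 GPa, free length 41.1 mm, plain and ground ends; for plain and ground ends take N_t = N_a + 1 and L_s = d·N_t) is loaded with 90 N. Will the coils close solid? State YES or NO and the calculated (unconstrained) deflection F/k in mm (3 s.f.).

k = Gd⁴/(8D³N_a) = (79.1×10³)(3.5⁴)/(8·35.0³·7) = 4.9437 N/mm
N_t = 8; L_s = 3.5·8 = 28 mm; δ_solid = L₀ − L_s = 41.1 − 28 = 13.1 mm
δ = F/k = 90/4.9437 = 18.205 mm
δ ≥ δ_solid → spring goes solid

YES, δ = 18.2 mm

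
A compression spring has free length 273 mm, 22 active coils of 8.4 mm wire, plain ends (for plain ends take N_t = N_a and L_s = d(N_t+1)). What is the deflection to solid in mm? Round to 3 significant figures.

79.8 mm

N_t = 22; L_s = 8.4·23 = 193.2 mm
δ_solid = L₀ − L_s = 273 − 193.2 = 79.8 mm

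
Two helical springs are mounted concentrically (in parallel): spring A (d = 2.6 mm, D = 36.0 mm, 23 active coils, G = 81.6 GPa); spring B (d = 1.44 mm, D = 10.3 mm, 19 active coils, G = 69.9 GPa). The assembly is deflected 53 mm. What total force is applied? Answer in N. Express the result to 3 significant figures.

k_A = Gd⁴/(8D³N_a) = (81.6×10³)(2.6⁴)/(8·36.0³·23) = 0.43437 N/mm
k_B = Gd⁴/(8D³N_a) = (69.9×10³)(1.44⁴)/(8·10.3³·19) = 1.8096 N/mm
Parallel: k_eq = 0.43437 + 1.8096 = 2.2439 N/mm
F = k_eq·δ = 2.2439·53 = 118.93 N

119 N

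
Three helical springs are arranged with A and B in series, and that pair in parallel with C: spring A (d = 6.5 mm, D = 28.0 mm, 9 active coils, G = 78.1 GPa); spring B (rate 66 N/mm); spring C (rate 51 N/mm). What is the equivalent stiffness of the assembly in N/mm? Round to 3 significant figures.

88.8 N/mm

k_A = Gd⁴/(8D³N_a) = (78.1×10³)(6.5⁴)/(8·28.0³·9) = 88.206 N/mm
Springs A,B series: k_AB = 1/(1/88.206+1/66) = 37.752 N/mm; parallel with C: k_eq = 37.752+51 = 88.752 N/mm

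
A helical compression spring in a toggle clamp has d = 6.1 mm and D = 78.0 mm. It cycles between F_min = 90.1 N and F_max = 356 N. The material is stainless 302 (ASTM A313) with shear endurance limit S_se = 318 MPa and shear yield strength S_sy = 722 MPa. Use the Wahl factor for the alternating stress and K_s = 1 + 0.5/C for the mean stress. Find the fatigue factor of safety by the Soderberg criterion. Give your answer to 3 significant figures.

C = D/d = 78.0/6.1 = 12.7869; K_W = (4C−1)/(4C−4)+0.615/C = 1.1117; K_s = 1+0.5/C = 1.0391
F_a = (F_max−F_min)/2 = 132.95 N; F_m = (F_max+F_min)/2 = 223.05 N
τ_a = K_W·8F_aD/(πd³) = 1.1117 × 116.34 = 129.34 MPa
τ_m = K_s·8F_mD/(πd³) = 1.0391 × 195.19 = 202.82 MPa
Soderberg: 1/n_f = τ_a/S_se + τ_m/S_sy = 129.34/318 + 202.82/722 = 0.40673 + 0.28091 = 0.68764
n_f = 1/0.68764 = 1.454

1.45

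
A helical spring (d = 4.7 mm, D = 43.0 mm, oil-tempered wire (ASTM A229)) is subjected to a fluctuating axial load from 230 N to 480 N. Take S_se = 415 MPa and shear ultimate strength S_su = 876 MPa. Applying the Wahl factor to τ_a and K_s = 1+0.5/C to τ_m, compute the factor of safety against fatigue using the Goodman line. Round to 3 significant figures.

C = D/d = 43.0/4.7 = 9.1489; K_W = (4C−1)/(4C−4)+0.615/C = 1.1593; K_s = 1+0.5/C = 1.0547
F_a = (F_max−F_min)/2 = 125 N; F_m = (F_max+F_min)/2 = 355 N
τ_a = K_W·8F_aD/(πd³) = 1.1593 × 131.83 = 152.83 MPa
τ_m = K_s·8F_mD/(πd³) = 1.0547 × 374.41 = 394.87 MPa
Goodman: 1/n_f = τ_a/S_se + τ_m/S_su = 152.83/415 + 394.87/876 = 0.36826 + 0.45076 = 0.81902
n_f = 1/0.81902 = 1.221

1.22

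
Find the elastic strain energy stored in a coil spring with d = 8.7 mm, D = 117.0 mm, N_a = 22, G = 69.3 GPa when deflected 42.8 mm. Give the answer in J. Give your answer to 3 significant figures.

1.29 J

k = Gd⁴/(8D³N_a) = (69.3×10³)(8.7⁴)/(8·117.0³·22) = 1.4084 N/mm
U = ½kδ² = 0.5 × 1.4084 × 42.8² = 1290 N·mm = 1.29 J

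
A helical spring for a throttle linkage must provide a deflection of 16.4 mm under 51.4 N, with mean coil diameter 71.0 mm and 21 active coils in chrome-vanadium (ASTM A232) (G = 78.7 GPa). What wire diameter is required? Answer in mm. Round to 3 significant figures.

7.00 mm

Required rate k = F/δ = 51.4/16.4 = 3.1341 N/mm
d = (8D³N_a·k / G)^(1/4) = (8·71.0³·21·3.1341 / (78.7×10³))^0.25
  = (2394.6)^0.25 = 6.9953 mm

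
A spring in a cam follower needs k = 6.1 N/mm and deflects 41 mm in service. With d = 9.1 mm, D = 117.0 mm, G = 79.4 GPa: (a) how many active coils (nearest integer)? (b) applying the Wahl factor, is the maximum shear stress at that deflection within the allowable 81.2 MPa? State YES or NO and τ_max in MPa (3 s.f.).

(a) 7 coils; (b) NO, τ_max = 109 MPa

N_a = Gd⁴/(8D³k) = (79.4×10³)(9.1⁴)/(8·117.0³·6.1) = 6.966 → N_a = 7
Actual rate k = Gd⁴/(8D³·7) = 6.0707 N/mm
Working load F = kδ = 6.0707·41 = 248.9 N
C = 117.0/9.1 = 12.8571; K_W = (4C−1)/(4C−4)+0.615/C = 1.1111
τ_max = K_W·8FD/(πd³) = 1.1111·98.407 = 109.34 MPa
τ_max > 81.2 MPa → exceeds allowable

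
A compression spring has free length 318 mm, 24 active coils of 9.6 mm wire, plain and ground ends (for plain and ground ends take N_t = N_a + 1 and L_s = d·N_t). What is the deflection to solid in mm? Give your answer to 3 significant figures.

N_t = 25; L_s = 9.6·25 = 240 mm
δ_solid = L₀ − L_s = 318 − 240 = 78 mm

78.0 mm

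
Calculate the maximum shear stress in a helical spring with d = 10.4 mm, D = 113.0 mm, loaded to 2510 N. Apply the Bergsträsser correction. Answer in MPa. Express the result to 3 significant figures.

721 MPa

Spring index C = D/d = 113.0/10.4 = 10.8654
K_B = (4C+2)/(4C−3) = 45.462/40.462 = 1.1236
τ₀ = 8FD/(πd³) = 8·2510·113.0/(π·10.4³) = 2.26904e+06/3533.9 = 642.08 MPa
τ_max = K·τ₀ = 1.1236 × 642.08 = 721.43 MPa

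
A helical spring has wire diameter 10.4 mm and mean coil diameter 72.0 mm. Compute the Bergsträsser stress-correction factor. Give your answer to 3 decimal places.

C = D/d = 72.0/10.4 = 6.9231
K_B = (4C+2)/(4C−3) = 29.692/24.692 = 1.2025

1.202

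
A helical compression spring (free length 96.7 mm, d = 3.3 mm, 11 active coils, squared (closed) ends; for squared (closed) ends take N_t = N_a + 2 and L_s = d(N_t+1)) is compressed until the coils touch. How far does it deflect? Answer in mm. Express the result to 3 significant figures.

N_t = 13; L_s = 3.3·14 = 46.2 mm
δ_solid = L₀ − L_s = 96.7 − 46.2 = 50.5 mm

50.5 mm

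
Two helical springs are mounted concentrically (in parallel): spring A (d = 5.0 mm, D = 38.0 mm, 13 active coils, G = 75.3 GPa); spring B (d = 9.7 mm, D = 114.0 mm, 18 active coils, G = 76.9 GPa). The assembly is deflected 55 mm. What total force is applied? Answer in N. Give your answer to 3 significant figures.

629 N

k_A = Gd⁴/(8D³N_a) = (75.3×10³)(5.0⁴)/(8·38.0³·13) = 8.2469 N/mm
k_B = Gd⁴/(8D³N_a) = (76.9×10³)(9.7⁴)/(8·114.0³·18) = 3.1911 N/mm
Parallel: k_eq = 8.2469 + 3.1911 = 11.438 N/mm
F = k_eq·δ = 11.438·55 = 629.09 N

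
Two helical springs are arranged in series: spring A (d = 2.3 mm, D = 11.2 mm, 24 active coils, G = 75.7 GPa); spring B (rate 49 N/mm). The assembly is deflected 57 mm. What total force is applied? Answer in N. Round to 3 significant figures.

k_A = Gd⁴/(8D³N_a) = (75.7×10³)(2.3⁴)/(8·11.2³·24) = 7.8533 N/mm
Series: 1/k_eq = 1/7.8533 + 1/49 = 0.14774; k_eq = 6.7685 N/mm
F = k_eq·δ = 6.7685·57 = 385.8 N

386 N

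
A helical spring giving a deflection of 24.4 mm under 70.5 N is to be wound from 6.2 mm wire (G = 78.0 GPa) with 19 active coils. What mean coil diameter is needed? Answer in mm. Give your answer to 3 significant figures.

Required rate k = F/δ = 70.5/24.4 = 2.8893 N/mm
D = (Gd⁴/(8N_a·k))^(1/3) = (78.0×10³·6.2⁴/(8·19·2.8893))^(1/3)
  = (262433)^(1/3) = 64.0235 mm

64.0 mm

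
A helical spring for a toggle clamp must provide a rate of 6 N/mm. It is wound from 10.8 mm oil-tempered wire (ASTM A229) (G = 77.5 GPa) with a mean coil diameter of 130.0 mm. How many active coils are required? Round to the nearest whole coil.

N_a = Gd⁴/(8D³k) = (77.5×10³ × 10.8⁴)/(8 × 130.0³ × 6)
    = 1.05438e+09 / 1.05456e+08 = 9.998 → 10 coils

10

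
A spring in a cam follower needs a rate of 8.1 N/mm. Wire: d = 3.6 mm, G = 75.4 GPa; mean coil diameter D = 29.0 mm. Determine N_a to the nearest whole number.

N_a = Gd⁴/(8D³k) = (75.4×10³ × 3.6⁴)/(8 × 29.0³ × 8.1)
    = 1.26643e+07 / 1.58041e+06 = 8.013 → 8 coils

8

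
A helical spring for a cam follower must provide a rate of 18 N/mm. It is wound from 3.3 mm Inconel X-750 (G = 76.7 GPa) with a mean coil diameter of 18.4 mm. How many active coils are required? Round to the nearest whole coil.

N_a = Gd⁴/(8D³k) = (76.7×10³ × 3.3⁴)/(8 × 18.4³ × 18)
    = 9.09601e+06 / 897049 = 10.14 → 10 coils

10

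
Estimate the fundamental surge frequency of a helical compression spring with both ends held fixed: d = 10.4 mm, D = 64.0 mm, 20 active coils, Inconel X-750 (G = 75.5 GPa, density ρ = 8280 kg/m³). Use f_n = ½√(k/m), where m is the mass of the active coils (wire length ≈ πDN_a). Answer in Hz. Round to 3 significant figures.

43.1 Hz

k = Gd⁴/(8D³N_a) = (75.5×10³)(10.4⁴)/(8·64.0³·20) = 21.058 N/mm = 21058 N/m
Wire length L = πDN_a = π·64.0·20 = 4021.2 mm
m = ρ·(πd²/4)·L = 8280 × 84.949×10⁻⁶ m² × 4.0212 m = 2.8284 kg
f_n = ½√(k/m) = 0.5·√(21058/2.8284) = 0.5·√(7445.2) = 43.143 Hz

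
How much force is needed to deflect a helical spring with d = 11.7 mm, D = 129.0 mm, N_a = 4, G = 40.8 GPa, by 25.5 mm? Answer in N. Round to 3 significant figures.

k = Gd⁴/(8D³N_a) = (40.8×10³)(11.7⁴)/(8·129.0³·4) = 11.13 N/mm
F = k·δ = 11.13 × 25.5 = 283.81 N

284 N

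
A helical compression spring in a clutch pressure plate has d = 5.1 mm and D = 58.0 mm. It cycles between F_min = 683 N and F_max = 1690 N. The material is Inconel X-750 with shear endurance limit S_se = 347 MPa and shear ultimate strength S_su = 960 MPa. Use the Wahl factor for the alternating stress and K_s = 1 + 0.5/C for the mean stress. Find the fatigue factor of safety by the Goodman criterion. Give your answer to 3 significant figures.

0.307

C = D/d = 58.0/5.1 = 11.3725; K_W = (4C−1)/(4C−4)+0.615/C = 1.1264; K_s = 1+0.5/C = 1.0440
F_a = (F_max−F_min)/2 = 503.5 N; F_m = (F_max+F_min)/2 = 1186.5 N
τ_a = K_W·8F_aD/(πd³) = 1.1264 × 560.61 = 631.46 MPa
τ_m = K_s·8F_mD/(πd³) = 1.0440 × 1321.1 = 1379.1 MPa
Goodman: 1/n_f = τ_a/S_se + τ_m/S_su = 631.46/347 + 1379.1/960 = 1.81976 + 1.43661 = 3.2564
n_f = 1/3.2564 = 0.3071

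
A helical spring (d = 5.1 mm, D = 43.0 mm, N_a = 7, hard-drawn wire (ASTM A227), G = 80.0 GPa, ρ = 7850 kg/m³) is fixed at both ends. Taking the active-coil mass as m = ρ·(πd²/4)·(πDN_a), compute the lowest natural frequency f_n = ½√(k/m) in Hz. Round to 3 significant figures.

142 Hz

k = Gd⁴/(8D³N_a) = (80.0×10³)(5.1⁴)/(8·43.0³·7) = 12.156 N/mm = 12156 N/m
Wire length L = πDN_a = π·43.0·7 = 945.62 mm
m = ρ·(πd²/4)·L = 7850 × 20.428×10⁻⁶ m² × 0.94562 m = 0.15164 kg
f_n = ½√(k/m) = 0.5·√(12156/0.15164) = 0.5·√(80161) = 141.56 Hz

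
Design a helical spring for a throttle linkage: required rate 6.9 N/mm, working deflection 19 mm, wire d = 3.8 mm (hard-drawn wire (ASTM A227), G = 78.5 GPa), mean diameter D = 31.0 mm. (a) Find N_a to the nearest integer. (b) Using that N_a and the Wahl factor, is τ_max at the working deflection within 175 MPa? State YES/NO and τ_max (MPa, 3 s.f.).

N_a = Gd⁴/(8D³k) = (78.5×10³)(3.8⁴)/(8·31.0³·6.9) = 9.954 → N_a = 10
Actual rate k = Gd⁴/(8D³·10) = 6.868 N/mm
Working load F = kδ = 6.868·19 = 130.49 N
C = 31.0/3.8 = 8.1579; K_W = (4C−1)/(4C−4)+0.615/C = 1.1802
τ_max = K_W·8FD/(πd³) = 1.1802·187.73 = 221.55 MPa
τ_max > 175 MPa → exceeds allowable

(a) 10 coils; (b) NO, τ_max = 222 MPa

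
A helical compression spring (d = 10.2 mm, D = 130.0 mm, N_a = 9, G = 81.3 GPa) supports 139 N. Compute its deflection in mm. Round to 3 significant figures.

25.0 mm

k = Gd⁴/(8D³N_a) = (81.3×10³)(10.2⁴)/(8·130.0³·9) = 5.5633 N/mm
δ = F/k = 139 / 5.5633 = 24.985 mm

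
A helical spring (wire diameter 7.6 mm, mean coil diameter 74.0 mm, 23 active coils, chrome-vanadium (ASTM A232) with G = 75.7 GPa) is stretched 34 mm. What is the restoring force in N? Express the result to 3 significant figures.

115 N

k = Gd⁴/(8D³N_a) = (75.7×10³)(7.6⁴)/(8·74.0³·23) = 3.3872 N/mm
F = k·δ = 3.3872 × 34 = 115.16 N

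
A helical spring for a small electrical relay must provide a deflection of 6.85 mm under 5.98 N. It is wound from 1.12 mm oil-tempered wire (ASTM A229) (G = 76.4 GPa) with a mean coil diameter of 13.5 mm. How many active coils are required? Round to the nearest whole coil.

Required rate k = F/δ = 5.98/6.85 = 0.87299 N/mm
N_a = Gd⁴/(8D³k) = (76.4×10³ × 1.12⁴)/(8 × 13.5³ × 0.87299)
    = 120217 / 17183.1 = 6.996 → 7 coils

7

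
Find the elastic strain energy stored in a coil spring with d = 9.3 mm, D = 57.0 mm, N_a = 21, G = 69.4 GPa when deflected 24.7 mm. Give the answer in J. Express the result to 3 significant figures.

k = Gd⁴/(8D³N_a) = (69.4×10³)(9.3⁴)/(8·57.0³·21) = 16.686 N/mm
U = ½kδ² = 0.5 × 16.686 × 24.7² = 5090 N·mm = 5.09 J

5.09 J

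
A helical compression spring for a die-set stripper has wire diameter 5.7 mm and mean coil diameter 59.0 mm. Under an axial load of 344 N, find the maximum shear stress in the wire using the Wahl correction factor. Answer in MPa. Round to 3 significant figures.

Spring index C = D/d = 59.0/5.7 = 10.3509
K_W = (4C−1)/(4C−4) + 0.615/C = 40.404/37.404 + 0.0594 = 1.1396
τ₀ = 8FD/(πd³) = 8·344·59.0/(π·5.7³) = 162368/581.8 = 279.08 MPa
τ_max = K·τ₀ = 1.1396 × 279.08 = 318.04 MPa

318 MPa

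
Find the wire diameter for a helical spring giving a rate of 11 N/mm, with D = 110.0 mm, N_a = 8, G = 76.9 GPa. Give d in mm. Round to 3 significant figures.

d = (8D³N_a·k / G)^(1/4) = (8·110.0³·8·11 / (76.9×10³))^0.25
  = (12185)^0.25 = 10.5065 mm

10.5 mm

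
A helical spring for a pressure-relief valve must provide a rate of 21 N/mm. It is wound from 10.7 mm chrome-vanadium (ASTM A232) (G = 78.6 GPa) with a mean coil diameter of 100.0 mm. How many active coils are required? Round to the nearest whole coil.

6

N_a = Gd⁴/(8D³k) = (78.6×10³ × 10.7⁴)/(8 × 100.0³ × 21)
    = 1.03029e+09 / 1.68e+08 = 6.133 → 6 coils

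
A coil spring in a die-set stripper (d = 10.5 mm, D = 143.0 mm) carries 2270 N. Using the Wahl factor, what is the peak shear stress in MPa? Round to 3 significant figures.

Spring index C = D/d = 143.0/10.5 = 13.6190
K_W = (4C−1)/(4C−4) + 0.615/C = 53.476/50.476 + 0.0452 = 1.1046
τ₀ = 8FD/(πd³) = 8·2270·143.0/(π·10.5³) = 2.59688e+06/3636.8 = 714.06 MPa
τ_max = K·τ₀ = 1.1046 × 714.06 = 788.74 MPa

789 MPa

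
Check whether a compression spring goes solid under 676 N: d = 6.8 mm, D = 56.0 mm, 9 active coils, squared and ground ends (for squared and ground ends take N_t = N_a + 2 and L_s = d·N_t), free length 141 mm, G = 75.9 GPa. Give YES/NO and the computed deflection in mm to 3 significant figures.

k = Gd⁴/(8D³N_a) = (75.9×10³)(6.8⁴)/(8·56.0³·9) = 12.835 N/mm
N_t = 11; L_s = 6.8·11 = 74.8 mm; δ_solid = L₀ − L_s = 141 − 74.8 = 66.2 mm
δ = F/k = 676/12.835 = 52.67 mm
δ < δ_solid → spring does not go solid

NO, δ = 52.7 mm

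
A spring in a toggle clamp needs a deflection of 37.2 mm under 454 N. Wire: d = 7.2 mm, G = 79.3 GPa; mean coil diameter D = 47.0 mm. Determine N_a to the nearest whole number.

Required rate k = F/δ = 454/37.2 = 12.204 N/mm
N_a = Gd⁴/(8D³k) = (79.3×10³ × 7.2⁴)/(8 × 47.0³ × 12.204)
    = 2.1311e+08 / 1.01367e+07 = 21.02 → 21 coils

21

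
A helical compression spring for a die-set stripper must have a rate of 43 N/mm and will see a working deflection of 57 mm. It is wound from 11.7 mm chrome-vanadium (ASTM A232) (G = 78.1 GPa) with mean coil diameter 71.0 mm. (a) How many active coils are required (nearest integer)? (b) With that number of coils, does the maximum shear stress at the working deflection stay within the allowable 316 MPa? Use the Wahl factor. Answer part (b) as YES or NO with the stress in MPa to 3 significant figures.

(a) 12 coils; (b) NO, τ_max = 342 MPa

N_a = Gd⁴/(8D³k) = (78.1×10³)(11.7⁴)/(8·71.0³·43) = 11.89 → N_a = 12
Actual rate k = Gd⁴/(8D³·12) = 42.594 N/mm
Working load F = kδ = 42.594·57 = 2427.9 N
C = 71.0/11.7 = 6.0684; K_W = (4C−1)/(4C−4)+0.615/C = 1.2493
τ_max = K_W·8FD/(πd³) = 1.2493·274.07 = 342.4 MPa
τ_max > 316 MPa → exceeds allowable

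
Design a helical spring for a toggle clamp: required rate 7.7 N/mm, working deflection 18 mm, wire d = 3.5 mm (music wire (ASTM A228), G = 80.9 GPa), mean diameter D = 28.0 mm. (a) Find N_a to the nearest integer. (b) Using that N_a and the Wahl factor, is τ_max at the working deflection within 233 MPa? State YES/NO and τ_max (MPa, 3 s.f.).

(a) 9 coils; (b) NO, τ_max = 272 MPa

N_a = Gd⁴/(8D³k) = (80.9×10³)(3.5⁴)/(8·28.0³·7.7) = 8.978 → N_a = 9
Actual rate k = Gd⁴/(8D³·9) = 7.6809 N/mm
Working load F = kδ = 7.6809·18 = 138.26 N
C = 28.0/3.5 = 8.0000; K_W = (4C−1)/(4C−4)+0.615/C = 1.1840
τ_max = K_W·8FD/(πd³) = 1.1840·229.92 = 272.23 MPa
τ_max > 233 MPa → exceeds allowable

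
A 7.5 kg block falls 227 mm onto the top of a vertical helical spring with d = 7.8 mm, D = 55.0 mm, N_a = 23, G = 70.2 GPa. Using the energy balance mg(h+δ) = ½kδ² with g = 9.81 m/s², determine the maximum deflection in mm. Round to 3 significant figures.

k = Gd⁴/(8D³N_a) = (70.2×10³)(7.8⁴)/(8·55.0³·23) = 8.4881 N/mm
W = mg = 7.5 × 9.81 = 73.575 N
½kδ² − Wδ − Wh = 0 → δ = (W + √(W² + 2kWh))/k
δ = (73.575 + √(5413.3 + 283528))/8.4881 = (73.575 + 537.53)/8.4881 = 71.996 mm

72.0 mm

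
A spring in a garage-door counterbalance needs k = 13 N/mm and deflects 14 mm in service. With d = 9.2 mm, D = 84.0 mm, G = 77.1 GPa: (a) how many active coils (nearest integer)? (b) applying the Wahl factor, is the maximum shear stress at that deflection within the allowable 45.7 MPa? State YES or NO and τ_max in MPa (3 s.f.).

(a) 9 coils; (b) NO, τ_max = 57.7 MPa

N_a = Gd⁴/(8D³k) = (77.1×10³)(9.2⁴)/(8·84.0³·13) = 8.961 → N_a = 9
Actual rate k = Gd⁴/(8D³·9) = 12.943 N/mm
Working load F = kδ = 12.943·14 = 181.2 N
C = 84.0/9.2 = 9.1304; K_W = (4C−1)/(4C−4)+0.615/C = 1.1596
τ_max = K_W·8FD/(πd³) = 1.1596·49.776 = 57.72 MPa
τ_max > 45.7 MPa → exceeds allowable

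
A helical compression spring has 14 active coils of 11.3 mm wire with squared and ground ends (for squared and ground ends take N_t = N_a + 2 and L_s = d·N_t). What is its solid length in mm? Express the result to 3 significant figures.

181 mm

squared and ground ends: N_t = N_a + 2 = 14 + 2 = 16
L_s = d·N_t = 11.3 × 16 = 180.8 mm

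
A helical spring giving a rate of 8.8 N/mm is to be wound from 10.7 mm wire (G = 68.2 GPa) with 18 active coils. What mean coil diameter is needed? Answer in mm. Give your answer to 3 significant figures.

89.0 mm

D = (Gd⁴/(8N_a·k))^(1/3) = (68.2×10³·10.7⁴/(8·18·8.8))^(1/3)
  = (705463)^(1/3) = 89.0208 mm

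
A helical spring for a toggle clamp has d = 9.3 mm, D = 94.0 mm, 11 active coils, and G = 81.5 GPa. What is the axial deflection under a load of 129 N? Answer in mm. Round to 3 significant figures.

15.5 mm

k = Gd⁴/(8D³N_a) = (81.5×10³)(9.3⁴)/(8·94.0³·11) = 8.3411 N/mm
δ = F/k = 129 / 8.3411 = 15.466 mm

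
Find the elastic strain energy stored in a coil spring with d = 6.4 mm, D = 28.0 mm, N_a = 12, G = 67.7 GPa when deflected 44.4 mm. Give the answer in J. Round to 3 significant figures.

53.1 J

k = Gd⁴/(8D³N_a) = (67.7×10³)(6.4⁴)/(8·28.0³·12) = 53.897 N/mm
U = ½kδ² = 0.5 × 53.897 × 44.4² = 53125 N·mm = 53.125 J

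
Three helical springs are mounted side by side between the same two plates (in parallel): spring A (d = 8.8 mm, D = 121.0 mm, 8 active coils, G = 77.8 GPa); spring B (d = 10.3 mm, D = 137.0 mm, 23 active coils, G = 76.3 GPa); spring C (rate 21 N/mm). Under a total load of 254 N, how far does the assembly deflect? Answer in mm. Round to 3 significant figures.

k_A = Gd⁴/(8D³N_a) = (77.8×10³)(8.8⁴)/(8·121.0³·8) = 4.115 N/mm
k_B = Gd⁴/(8D³N_a) = (76.3×10³)(10.3⁴)/(8·137.0³·23) = 1.8151 N/mm
Parallel: k_eq = 4.115 + 1.8151 + 21 = 26.93 N/mm
δ = F/k_eq = 254/26.93 = 9.4318 mm

9.43 mm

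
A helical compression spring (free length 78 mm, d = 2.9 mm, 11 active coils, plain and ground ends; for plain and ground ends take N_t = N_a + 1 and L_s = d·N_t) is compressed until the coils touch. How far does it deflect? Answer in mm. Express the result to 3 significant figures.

N_t = 12; L_s = 2.9·12 = 34.8 mm
δ_solid = L₀ − L_s = 78 − 34.8 = 43.2 mm

43.2 mm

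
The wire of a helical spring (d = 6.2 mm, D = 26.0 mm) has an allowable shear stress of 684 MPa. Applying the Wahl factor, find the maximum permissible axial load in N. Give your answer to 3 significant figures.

1780 N

C = D/d = 26.0/6.2 = 4.1935
K_W = (4C−1)/(4C−4) + 0.615/C = 15.774/12.774 + 0.1467 = 1.3815
τ_max = K·8FD/(πd³) → F_max = τ_allow·πd³/(8DK)
F_max = 684·π·6.2³/(8·26.0·1.3815) = 5.1213e+05/287.35 = 1782.2 N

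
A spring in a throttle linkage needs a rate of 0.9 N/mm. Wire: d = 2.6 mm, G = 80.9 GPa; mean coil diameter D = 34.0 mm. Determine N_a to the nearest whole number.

13

N_a = Gd⁴/(8D³k) = (80.9×10³ × 2.6⁴)/(8 × 34.0³ × 0.9)
    = 3.69694e+06 / 282989 = 13.06 → 13 coils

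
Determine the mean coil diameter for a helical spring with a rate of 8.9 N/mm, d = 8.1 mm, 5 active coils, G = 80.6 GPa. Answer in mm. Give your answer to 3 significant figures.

D = (Gd⁴/(8N_a·k))^(1/3) = (80.6×10³·8.1⁴/(8·5·8.9))^(1/3)
  = (974597)^(1/3) = 99.1460 mm

99.1 mm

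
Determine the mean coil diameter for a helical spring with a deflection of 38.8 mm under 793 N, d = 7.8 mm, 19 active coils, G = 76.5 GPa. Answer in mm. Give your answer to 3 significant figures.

45.0 mm

Required rate k = F/δ = 793/38.8 = 20.438 N/mm
D = (Gd⁴/(8N_a·k))^(1/3) = (76.5×10³·7.8⁴/(8·19·20.438))^(1/3)
  = (91149.6)^(1/3) = 45.0041 mm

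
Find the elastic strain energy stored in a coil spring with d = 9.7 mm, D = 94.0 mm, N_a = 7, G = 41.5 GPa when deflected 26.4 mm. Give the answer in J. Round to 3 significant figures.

k = Gd⁴/(8D³N_a) = (41.5×10³)(9.7⁴)/(8·94.0³·7) = 7.8988 N/mm
U = ½kδ² = 0.5 × 7.8988 × 26.4² = 2752.6 N·mm = 2.7526 J

2.75 J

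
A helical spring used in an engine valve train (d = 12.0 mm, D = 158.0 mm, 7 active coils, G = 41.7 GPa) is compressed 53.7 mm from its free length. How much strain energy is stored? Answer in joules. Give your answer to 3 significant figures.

k = Gd⁴/(8D³N_a) = (41.7×10³)(12.0⁴)/(8·158.0³·7) = 3.9147 N/mm
U = ½kδ² = 0.5 × 3.9147 × 53.7² = 5644.4 N·mm = 5.6444 J

5.64 J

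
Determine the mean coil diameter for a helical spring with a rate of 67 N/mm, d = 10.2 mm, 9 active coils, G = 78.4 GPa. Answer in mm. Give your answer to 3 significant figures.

56.0 mm

D = (Gd⁴/(8N_a·k))^(1/3) = (78.4×10³·10.2⁴/(8·9·67))^(1/3)
  = (175918)^(1/3) = 56.0320 mm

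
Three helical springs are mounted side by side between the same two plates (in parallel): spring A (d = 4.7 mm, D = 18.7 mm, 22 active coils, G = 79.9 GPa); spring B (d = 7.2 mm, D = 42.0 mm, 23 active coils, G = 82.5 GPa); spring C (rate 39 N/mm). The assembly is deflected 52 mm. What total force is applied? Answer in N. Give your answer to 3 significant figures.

4640 N

k_A = Gd⁴/(8D³N_a) = (79.9×10³)(4.7⁴)/(8·18.7³·22) = 33.877 N/mm
k_B = Gd⁴/(8D³N_a) = (82.5×10³)(7.2⁴)/(8·42.0³·23) = 16.264 N/mm
Parallel: k_eq = 33.877 + 16.264 + 39 = 89.14 N/mm
F = k_eq·δ = 89.14·52 = 4635.3 N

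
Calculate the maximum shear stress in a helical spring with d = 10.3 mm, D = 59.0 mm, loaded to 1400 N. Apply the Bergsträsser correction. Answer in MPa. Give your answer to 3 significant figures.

Spring index C = D/d = 59.0/10.3 = 5.7282
K_B = (4C+2)/(4C−3) = 24.913/19.913 = 1.2511
τ₀ = 8FD/(πd³) = 8·1400·59.0/(π·10.3³) = 660800/3432.9 = 192.49 MPa
τ_max = K·τ₀ = 1.2511 × 192.49 = 240.82 MPa

241 MPa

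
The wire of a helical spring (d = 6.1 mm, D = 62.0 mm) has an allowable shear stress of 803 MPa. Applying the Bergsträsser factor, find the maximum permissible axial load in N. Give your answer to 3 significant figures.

1020 N

C = D/d = 62.0/6.1 = 10.1639
K_B = (4C+2)/(4C−3) = 42.656/37.656 = 1.1328
τ_max = K·8FD/(πd³) → F_max = τ_allow·πd³/(8DK)
F_max = 803·π·6.1³/(8·62.0·1.1328) = 5.726e+05/561.86 = 1019.1 N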